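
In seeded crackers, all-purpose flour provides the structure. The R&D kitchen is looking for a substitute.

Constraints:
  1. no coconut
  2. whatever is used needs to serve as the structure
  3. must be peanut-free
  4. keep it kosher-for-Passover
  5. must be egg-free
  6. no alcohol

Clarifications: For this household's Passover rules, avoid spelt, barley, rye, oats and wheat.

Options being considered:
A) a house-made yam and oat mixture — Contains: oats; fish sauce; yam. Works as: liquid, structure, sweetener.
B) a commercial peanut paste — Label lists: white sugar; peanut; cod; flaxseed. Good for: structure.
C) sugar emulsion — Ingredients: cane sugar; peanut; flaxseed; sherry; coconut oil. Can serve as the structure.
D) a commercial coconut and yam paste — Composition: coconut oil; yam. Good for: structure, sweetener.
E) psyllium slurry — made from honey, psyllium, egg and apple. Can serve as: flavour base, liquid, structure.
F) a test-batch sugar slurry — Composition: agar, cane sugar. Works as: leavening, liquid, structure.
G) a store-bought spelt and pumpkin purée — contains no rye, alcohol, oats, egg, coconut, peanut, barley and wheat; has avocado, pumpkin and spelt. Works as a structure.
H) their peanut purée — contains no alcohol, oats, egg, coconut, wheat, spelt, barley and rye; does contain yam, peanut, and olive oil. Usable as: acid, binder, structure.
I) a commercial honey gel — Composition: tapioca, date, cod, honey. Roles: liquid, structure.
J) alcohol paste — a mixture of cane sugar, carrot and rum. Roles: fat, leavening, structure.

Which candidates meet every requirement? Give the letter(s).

F, I

A: has oats, so not kosher-for-Passover — reject
B: has peanut, so not peanut-free — out
C: has peanut, so not peanut-free; has sherry, so not alcohol-free (and 1 more) — out
D: has coconut oil, so not coconut-free — no
E: has egg, so not egg-free — out
F: every rule checks out — keep
G: has spelt, so not kosher-for-Passover — no
H: has peanut, so not peanut-free — reject
I: no alcohol, kosher-for-Passover — valid
J: has rum, so not alcohol-free — out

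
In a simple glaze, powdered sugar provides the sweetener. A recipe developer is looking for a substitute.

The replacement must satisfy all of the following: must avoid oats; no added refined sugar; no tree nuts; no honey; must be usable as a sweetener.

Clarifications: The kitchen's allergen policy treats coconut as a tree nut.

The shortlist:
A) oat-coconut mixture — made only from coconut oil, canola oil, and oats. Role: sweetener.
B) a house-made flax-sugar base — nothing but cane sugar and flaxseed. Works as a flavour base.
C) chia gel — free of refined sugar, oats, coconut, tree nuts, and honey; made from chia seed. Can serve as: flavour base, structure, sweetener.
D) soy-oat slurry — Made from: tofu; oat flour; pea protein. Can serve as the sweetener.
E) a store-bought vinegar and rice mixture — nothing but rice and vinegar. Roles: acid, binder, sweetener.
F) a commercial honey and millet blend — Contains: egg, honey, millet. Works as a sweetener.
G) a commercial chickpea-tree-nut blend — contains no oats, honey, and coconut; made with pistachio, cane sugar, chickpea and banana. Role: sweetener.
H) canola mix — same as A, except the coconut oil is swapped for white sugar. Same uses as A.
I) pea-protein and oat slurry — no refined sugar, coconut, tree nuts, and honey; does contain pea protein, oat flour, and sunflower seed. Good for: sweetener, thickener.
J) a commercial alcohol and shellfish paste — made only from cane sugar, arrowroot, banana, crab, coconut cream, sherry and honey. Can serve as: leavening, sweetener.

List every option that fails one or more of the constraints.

A: has coconut oil, so not tree-nut-free; has oats, so not oat-free — no
B: not usable as a sweetener; has cane sugar, so not no-added-sugar — out
C: works as a sweetener, no honey, tree-nut-free — valid
D: has oat flour, so not oat-free — no
E: works as a sweetener, tree-nut-free, no oats — valid
F: has honey, so not honey-free — reject
G: has pistachio, so not tree-nut-free; has cane sugar, so not no-added-sugar — reject
H: has white sugar, so not no-added-sugar; has oats, so not oat-free — reject
I: has oat flour, so not oat-free — reject
J: has coconut cream, so not tree-nut-free; has cane sugar, so not no-added-sugar (and 1 more) — reject

A, B, D, F, G, H, I, J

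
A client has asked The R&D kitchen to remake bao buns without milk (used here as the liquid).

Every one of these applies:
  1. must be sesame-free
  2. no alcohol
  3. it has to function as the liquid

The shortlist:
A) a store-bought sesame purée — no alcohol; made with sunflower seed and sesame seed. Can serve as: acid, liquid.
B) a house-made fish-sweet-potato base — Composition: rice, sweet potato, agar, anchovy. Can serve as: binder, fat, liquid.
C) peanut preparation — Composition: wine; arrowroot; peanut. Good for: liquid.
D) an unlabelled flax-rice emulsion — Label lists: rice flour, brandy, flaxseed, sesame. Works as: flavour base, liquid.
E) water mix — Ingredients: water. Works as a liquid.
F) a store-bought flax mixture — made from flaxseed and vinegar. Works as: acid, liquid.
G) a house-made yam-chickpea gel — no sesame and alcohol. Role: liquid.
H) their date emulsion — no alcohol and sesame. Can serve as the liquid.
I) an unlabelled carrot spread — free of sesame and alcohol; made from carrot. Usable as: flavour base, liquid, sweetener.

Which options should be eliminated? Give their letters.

A, C, D

A: has sesame seed, so not sesame-free — no
B: anchovy and rice etc. — none of it excluded — keep
C: has wine, so not alcohol-free — out
D: has sesame, so not sesame-free; has brandy, so not alcohol-free — out
E: works as a liquid, no sesame, no alcohol — keep
F: only vinegar and flaxseed; none excluded — keep
G: no sesame, no alcohol — keep
H: no sesame, no alcohol — OK
I: every rule checks out — keep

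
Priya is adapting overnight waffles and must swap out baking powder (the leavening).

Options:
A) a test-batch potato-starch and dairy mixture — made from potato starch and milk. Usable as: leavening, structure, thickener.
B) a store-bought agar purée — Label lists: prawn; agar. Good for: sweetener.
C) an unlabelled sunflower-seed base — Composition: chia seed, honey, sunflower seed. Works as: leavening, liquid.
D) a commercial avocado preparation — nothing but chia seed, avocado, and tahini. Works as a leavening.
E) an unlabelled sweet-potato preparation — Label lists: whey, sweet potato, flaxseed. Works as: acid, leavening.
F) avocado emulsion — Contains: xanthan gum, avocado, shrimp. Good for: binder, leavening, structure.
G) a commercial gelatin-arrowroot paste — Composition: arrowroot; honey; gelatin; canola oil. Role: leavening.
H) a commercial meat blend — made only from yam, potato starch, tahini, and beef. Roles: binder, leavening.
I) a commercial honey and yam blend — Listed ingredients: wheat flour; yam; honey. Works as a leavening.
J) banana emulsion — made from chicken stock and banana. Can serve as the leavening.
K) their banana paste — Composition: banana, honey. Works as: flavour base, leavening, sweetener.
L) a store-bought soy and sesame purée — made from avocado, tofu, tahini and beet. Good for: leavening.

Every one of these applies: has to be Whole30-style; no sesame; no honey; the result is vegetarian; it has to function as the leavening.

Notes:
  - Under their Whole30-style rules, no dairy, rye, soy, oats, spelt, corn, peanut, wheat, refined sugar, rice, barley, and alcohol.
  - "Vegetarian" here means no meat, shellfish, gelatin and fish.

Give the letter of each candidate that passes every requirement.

none

A: has milk, so not Whole30-style — no
B: not usable as a leavening; has prawn, so not vegetarian — out
C: has honey, so not honey-free — no
D: has tahini, so not sesame-free — out
E: has whey, so not Whole30-style — reject
F: has shrimp, so not vegetarian — out
G: has gelatin, so not vegetarian; has honey, so not honey-free — no
H: has beef, so not vegetarian; has tahini, so not sesame-free — out
I: has wheat flour, so not Whole30-style; has honey, so not honey-free — reject
J: has chicken stock, so not vegetarian — no
K: has honey, so not honey-free — reject
L: has tofu, so not Whole30-style; has tahini, so not sesame-free — reject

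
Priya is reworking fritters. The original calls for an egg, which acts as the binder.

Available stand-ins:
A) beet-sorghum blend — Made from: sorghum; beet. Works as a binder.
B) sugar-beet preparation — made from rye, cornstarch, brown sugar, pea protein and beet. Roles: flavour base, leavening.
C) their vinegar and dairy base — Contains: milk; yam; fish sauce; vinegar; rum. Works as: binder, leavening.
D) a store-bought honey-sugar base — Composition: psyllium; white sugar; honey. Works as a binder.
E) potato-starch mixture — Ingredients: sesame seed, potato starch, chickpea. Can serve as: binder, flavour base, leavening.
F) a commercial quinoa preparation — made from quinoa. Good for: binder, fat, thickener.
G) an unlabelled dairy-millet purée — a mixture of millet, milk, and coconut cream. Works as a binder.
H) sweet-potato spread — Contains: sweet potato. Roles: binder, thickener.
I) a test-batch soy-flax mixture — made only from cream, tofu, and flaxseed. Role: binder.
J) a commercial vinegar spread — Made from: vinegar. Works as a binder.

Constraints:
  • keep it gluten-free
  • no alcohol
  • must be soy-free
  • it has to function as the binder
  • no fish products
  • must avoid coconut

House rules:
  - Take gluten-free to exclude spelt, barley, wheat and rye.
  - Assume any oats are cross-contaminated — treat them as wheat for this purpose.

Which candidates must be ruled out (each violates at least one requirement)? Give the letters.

B, C, G, I

A: no fish, no soy — valid
B: not usable as a binder; has rye, so not gluten-free — out
C: has rum, so not alcohol-free; has fish sauce, so not fish-free — no
D: all constraints satisfied — keep
E: gluten-free, no soy — keep
F: gluten-free, no soy — OK
G: has coconut cream, so not coconut-free — out
H: works as a binder, no fish, gluten-free — valid
I: has tofu, so not soy-free — no
J: only vinegar; none excluded — OK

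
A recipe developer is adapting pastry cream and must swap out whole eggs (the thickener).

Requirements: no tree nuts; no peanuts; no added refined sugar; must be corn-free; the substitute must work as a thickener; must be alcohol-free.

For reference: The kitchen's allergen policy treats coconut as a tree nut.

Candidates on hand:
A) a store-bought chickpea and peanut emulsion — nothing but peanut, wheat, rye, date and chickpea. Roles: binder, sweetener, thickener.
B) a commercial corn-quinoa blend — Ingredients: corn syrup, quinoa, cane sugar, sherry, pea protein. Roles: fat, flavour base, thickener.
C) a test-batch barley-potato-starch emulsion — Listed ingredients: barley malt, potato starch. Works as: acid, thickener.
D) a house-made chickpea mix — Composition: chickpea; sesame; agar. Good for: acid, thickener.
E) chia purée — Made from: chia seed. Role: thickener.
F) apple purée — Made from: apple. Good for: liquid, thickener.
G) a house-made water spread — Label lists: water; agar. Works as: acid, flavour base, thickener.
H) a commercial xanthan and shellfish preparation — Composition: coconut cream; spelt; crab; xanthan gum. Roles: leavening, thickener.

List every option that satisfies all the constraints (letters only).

A: has peanut, so not peanut-free — no
B: has corn syrup, so not corn-free; has cane sugar, so not no-added-sugar (and 1 more) — out
C: nothing on the exclusion list — valid
D: only sesame, agar and chickpea; none excluded — OK
E: every rule checks out — valid
F: every rule checks out — OK
G: all constraints satisfied — OK
H: has coconut cream, so not tree-nut-free — no

C, D, E, F, G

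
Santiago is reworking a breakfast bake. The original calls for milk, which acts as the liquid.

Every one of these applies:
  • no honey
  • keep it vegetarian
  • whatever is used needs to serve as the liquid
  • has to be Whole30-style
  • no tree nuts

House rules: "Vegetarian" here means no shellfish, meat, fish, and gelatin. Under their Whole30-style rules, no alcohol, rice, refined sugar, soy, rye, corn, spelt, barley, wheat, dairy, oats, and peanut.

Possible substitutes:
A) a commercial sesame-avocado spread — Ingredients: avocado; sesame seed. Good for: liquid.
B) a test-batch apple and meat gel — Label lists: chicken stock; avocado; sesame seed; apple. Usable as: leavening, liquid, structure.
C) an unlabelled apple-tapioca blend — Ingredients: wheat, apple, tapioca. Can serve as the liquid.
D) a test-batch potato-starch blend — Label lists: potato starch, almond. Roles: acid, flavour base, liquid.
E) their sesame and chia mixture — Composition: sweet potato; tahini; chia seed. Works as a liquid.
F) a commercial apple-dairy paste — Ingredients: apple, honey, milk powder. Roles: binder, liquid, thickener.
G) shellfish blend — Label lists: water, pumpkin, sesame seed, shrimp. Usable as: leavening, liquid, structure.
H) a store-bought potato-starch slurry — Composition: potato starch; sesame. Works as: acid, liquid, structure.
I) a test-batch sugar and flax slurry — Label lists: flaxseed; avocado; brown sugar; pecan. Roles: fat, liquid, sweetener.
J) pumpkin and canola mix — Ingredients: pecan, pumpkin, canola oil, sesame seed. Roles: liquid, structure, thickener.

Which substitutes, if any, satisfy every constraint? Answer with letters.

A, E, H

A: works as a liquid, Whole30-style, vegetarian — keep
B: has chicken stock, so not vegetarian — reject
C: has wheat, so not Whole30-style — no
D: has almond, so not tree-nut-free — reject
E: works as a liquid, Whole30-style, no tree nuts — keep
F: has milk powder, so not Whole30-style; has honey, so not honey-free — no
G: has shrimp, so not vegetarian — out
H: all constraints satisfied — OK
I: has brown sugar, so not Whole30-style; has pecan, so not tree-nut-free — no
J: has pecan, so not tree-nut-free — no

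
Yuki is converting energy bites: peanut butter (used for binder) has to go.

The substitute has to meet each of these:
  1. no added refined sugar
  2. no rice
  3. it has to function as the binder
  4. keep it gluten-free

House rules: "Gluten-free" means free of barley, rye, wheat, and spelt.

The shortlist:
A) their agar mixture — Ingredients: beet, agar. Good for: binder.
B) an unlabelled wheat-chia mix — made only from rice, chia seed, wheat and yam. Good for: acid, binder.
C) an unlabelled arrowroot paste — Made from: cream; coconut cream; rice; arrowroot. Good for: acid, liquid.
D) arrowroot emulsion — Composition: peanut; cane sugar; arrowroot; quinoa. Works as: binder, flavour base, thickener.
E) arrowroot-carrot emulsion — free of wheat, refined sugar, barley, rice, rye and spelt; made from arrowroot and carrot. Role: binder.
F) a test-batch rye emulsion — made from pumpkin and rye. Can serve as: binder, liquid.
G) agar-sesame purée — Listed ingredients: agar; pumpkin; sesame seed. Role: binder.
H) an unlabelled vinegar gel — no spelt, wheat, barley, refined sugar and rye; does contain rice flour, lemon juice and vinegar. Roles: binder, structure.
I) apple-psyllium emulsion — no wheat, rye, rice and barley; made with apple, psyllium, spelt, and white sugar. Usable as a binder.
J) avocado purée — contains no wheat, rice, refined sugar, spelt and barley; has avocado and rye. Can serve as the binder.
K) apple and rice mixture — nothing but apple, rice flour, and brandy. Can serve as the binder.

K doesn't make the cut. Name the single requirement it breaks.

rice-free

usable as a binder: satisfied
gluten-free: satisfied
rice-free: has rice flour — fails
no-added-sugar: satisfied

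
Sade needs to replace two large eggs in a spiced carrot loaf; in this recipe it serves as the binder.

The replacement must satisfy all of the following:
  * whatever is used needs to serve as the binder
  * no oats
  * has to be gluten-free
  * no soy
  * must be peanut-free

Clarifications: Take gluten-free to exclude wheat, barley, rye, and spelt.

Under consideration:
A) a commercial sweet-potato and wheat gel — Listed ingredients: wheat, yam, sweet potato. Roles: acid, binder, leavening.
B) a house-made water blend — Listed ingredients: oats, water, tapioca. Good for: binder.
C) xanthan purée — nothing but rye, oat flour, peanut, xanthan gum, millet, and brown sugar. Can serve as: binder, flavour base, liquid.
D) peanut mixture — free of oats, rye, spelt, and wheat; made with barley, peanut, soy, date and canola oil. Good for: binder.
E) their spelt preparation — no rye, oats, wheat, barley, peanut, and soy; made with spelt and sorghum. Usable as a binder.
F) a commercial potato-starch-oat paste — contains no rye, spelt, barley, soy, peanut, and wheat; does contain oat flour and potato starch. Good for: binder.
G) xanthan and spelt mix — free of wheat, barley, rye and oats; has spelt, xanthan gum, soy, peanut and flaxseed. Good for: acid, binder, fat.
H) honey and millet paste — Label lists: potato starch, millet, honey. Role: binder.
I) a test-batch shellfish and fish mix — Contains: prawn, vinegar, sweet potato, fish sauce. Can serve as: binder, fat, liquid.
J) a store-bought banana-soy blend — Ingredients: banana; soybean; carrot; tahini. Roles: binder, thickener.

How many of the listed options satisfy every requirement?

A: has wheat, so not gluten-free — reject
B: has oats, so not oat-free — no
C: has rye, so not gluten-free; has oat flour, so not oat-free (and 1 more) — reject
D: has barley, so not gluten-free; has peanut, so not peanut-free (and 1 more) — reject
E: has spelt, so not gluten-free — reject
F: has oat flour, so not oat-free — reject
G: has spelt, so not gluten-free; has peanut, so not peanut-free (and 1 more) — reject
H: no peanut, no oats — keep
I: works as a binder, no soy, no oats — keep
J: has soybean, so not soy-free — out

2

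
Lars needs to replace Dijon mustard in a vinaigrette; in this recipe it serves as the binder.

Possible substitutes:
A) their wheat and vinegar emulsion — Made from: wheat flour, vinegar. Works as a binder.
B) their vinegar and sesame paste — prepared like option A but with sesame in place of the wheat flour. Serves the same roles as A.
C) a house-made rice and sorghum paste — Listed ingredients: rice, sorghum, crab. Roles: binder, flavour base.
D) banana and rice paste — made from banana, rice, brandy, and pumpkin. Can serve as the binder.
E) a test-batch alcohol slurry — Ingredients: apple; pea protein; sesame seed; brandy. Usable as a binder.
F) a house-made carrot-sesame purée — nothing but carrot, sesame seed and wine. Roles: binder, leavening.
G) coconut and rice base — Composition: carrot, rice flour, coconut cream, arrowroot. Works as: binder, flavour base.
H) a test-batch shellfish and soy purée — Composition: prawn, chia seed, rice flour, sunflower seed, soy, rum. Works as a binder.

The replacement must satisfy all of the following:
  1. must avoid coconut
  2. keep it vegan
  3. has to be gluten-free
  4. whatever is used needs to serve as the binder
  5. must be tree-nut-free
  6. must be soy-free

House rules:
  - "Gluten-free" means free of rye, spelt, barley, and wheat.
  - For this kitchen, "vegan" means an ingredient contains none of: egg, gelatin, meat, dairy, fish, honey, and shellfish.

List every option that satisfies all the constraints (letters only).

B, D, E, F

A: has wheat flour, so not gluten-free — reject
B: only sesame and vinegar; none excluded — valid
C: has crab, so not vegan — no
D: works as a binder, no soy, vegan — OK
E: every rule checks out — keep
F: only wine, sesame seed, and carrot; none excluded — OK
G: has coconut cream, so not coconut-free — no
H: has prawn, so not vegan; has soy, so not soy-free — reject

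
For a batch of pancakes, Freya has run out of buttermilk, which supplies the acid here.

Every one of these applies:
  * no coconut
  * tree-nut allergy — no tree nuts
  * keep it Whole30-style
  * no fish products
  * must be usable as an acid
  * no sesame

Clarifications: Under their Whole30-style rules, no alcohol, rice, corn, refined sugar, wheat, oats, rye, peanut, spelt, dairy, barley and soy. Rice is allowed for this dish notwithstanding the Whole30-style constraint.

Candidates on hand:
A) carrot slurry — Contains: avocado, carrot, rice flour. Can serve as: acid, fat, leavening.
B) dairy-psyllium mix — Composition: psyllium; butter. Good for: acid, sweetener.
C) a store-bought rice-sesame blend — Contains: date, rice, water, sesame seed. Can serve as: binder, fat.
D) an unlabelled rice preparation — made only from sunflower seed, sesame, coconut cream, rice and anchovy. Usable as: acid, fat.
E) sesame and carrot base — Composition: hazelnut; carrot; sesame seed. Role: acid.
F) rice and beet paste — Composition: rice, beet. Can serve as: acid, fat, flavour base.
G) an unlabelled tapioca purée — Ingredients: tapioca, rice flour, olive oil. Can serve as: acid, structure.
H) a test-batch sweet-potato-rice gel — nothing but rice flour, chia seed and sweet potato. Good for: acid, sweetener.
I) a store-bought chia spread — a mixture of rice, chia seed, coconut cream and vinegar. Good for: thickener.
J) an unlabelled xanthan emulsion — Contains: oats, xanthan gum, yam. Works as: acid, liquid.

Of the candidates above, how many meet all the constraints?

A: rice is permitted under the Whole30-style carve-out; nothing else excluded — valid
B: has butter, so not Whole30-style — reject
C: not usable as an acid; has sesame seed, so not sesame-free — no
D: has sesame, so not sesame-free; has anchovy, so not fish-free (and 1 more) — no
E: has sesame seed, so not sesame-free; has hazelnut, so not tree-nut-free — no
F: rice is permitted under the Whole30-style carve-out; nothing else excluded — keep
G: rice is permitted under the Whole30-style carve-out; nothing else excluded — keep
H: rice is permitted under the Whole30-style carve-out; nothing else excluded — valid
I: not usable as an acid; has coconut cream, so not coconut-free — no
J: has oats, so not Whole30-style — out

4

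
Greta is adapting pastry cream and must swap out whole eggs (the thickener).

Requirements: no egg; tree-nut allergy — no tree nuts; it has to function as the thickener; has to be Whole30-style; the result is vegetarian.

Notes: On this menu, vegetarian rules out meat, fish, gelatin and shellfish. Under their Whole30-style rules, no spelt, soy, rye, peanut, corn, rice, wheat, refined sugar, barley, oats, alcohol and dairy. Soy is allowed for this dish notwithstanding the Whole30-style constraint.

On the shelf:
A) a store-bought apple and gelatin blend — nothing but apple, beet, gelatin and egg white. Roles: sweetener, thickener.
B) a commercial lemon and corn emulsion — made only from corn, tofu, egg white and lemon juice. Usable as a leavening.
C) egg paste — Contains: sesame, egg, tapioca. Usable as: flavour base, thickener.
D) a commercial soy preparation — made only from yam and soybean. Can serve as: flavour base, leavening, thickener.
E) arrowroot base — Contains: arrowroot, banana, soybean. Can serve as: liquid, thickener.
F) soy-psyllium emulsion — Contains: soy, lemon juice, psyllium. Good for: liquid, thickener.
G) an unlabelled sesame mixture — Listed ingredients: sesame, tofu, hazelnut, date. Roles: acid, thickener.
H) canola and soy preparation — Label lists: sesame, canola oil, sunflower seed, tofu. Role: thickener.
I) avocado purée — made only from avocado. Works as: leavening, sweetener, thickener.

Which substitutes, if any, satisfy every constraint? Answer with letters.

A: has gelatin, so not vegetarian; has egg white, so not egg-free — no
B: not usable as a thickener; has corn, so not Whole30-style (and 1 more) — out
C: has egg, so not egg-free — out
D: soy is permitted under the Whole30-style carve-out; nothing else excluded — valid
E: soy is permitted under the Whole30-style carve-out; nothing else excluded — valid
F: soy is permitted under the Whole30-style carve-out; nothing else excluded — keep
G: has hazelnut, so not tree-nut-free — out
H: soy is permitted under the Whole30-style carve-out; nothing else excluded — OK
I: works as a thickener, no tree nuts, Whole30-style — valid

D, E, F, H, I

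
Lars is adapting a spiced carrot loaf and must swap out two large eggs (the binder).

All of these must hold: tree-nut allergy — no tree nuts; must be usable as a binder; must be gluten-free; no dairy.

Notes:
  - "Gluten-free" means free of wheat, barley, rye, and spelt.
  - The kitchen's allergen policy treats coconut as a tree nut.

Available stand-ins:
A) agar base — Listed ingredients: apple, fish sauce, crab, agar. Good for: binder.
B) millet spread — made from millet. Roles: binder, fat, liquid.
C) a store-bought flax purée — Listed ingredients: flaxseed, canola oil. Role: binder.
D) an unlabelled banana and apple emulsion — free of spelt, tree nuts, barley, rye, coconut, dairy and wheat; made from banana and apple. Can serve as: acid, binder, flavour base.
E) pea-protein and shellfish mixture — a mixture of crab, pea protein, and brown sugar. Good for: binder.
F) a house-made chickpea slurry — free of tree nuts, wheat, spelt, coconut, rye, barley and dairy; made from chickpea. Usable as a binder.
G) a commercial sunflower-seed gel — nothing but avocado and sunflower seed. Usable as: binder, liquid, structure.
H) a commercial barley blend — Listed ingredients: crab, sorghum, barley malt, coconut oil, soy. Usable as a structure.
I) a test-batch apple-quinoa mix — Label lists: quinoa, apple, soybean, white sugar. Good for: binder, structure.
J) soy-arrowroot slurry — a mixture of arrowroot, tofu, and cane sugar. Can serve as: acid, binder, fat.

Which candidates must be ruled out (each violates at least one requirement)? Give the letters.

A: fish sauce and crab etc. — none of it excluded — OK
B: works as a binder, no dairy, gluten-free — keep
C: only canola oil and flaxseed; none excluded — valid
D: all constraints satisfied — keep
E: works as a binder, no dairy, gluten-free — valid
F: every rule checks out — valid
G: no dairy, tree-nut-free — keep
H: not usable as a binder; has barley malt, so not gluten-free (and 1 more) — no
I: soybean and white sugar etc. — none of it excluded — valid
J: nothing on the exclusion list — valid

H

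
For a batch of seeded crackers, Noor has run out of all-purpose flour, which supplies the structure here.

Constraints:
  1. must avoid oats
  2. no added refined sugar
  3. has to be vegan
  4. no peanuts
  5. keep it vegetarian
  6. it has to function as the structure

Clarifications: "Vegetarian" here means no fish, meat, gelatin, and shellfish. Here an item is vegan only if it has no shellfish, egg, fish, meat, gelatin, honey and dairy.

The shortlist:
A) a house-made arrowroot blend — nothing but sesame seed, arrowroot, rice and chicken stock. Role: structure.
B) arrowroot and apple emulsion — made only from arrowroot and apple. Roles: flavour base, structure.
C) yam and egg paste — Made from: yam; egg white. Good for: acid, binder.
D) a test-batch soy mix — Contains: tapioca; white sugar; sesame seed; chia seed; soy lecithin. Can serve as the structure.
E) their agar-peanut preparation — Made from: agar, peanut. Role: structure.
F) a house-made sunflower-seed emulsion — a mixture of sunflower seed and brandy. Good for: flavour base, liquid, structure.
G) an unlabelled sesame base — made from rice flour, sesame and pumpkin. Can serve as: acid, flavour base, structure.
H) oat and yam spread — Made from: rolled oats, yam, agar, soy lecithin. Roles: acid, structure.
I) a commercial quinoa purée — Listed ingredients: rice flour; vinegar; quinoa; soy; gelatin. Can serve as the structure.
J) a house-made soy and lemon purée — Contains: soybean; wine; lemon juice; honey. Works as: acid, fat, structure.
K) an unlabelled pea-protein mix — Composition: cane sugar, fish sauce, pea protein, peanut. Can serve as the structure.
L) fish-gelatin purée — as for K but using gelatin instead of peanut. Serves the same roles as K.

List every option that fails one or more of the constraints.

A, C, D, E, H, I, J, K, L

A: has chicken stock, so not vegetarian; has chicken stock, so not vegan — out
B: only arrowroot and apple; none excluded — valid
C: not usable as a structure; has egg white, so not vegan — reject
D: has white sugar, so not no-added-sugar — no
E: has peanut, so not peanut-free — out
F: works as a structure, no refined sugar, vegan — valid
G: nothing on the exclusion list — valid
H: has rolled oats, so not oat-free — reject
I: has gelatin, so not vegetarian; has gelatin, so not vegan — out
J: has honey, so not vegan — reject
K: has fish sauce, so not vegetarian; has fish sauce, so not vegan (and 2 more) — reject
L: has fish sauce, so not vegetarian; has fish sauce, so not vegan (and 1 more) — out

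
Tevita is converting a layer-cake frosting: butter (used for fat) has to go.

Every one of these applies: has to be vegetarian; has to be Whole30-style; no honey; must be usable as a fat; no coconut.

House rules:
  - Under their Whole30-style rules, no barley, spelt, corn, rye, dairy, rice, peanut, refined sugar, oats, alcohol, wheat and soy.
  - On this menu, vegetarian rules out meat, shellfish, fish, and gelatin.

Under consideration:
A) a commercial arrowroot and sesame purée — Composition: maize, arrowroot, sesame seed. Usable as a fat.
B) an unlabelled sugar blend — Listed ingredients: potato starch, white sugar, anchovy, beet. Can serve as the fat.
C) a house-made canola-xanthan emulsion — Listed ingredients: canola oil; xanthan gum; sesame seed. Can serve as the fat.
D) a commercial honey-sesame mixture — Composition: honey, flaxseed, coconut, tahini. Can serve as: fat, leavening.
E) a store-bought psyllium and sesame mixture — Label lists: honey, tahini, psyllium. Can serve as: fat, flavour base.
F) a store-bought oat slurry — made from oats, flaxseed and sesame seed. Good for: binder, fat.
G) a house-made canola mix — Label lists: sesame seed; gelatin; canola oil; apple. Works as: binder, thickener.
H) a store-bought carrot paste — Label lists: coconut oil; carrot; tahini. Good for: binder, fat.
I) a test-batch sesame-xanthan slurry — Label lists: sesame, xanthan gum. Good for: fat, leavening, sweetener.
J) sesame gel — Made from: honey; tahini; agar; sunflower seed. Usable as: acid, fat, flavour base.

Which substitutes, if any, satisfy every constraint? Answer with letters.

A: has maize, so not Whole30-style — reject
B: has white sugar, so not Whole30-style; has anchovy, so not vegetarian — out
C: only sesame seed, canola oil, and xanthan gum; none excluded — valid
D: has coconut, so not coconut-free; has honey, so not honey-free — out
E: has honey, so not honey-free — no
F: has oats, so not Whole30-style — reject
G: not usable as a fat; has gelatin, so not vegetarian — reject
H: has coconut oil, so not coconut-free — no
I: only sesame and xanthan gum; none excluded — OK
J: has honey, so not honey-free — out

C, I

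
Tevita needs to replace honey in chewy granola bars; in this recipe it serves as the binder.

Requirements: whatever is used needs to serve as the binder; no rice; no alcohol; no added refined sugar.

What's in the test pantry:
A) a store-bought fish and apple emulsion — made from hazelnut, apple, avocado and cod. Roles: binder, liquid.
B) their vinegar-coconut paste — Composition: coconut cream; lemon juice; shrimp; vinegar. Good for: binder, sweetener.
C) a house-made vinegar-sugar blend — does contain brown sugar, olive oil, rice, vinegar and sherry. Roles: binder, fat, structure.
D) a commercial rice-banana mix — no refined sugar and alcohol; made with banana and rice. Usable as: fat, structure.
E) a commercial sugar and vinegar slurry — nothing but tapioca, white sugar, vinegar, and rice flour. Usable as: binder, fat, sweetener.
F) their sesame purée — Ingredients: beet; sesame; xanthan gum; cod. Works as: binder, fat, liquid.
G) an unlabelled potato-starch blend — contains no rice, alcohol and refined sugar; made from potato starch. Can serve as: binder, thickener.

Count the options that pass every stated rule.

A: cod and hazelnut etc. — none of it excluded — valid
B: coconut cream and shrimp etc. — none of it excluded — valid
C: has sherry, so not alcohol-free; has rice, so not rice-free (and 1 more) — no
D: not usable as a binder; has rice, so not rice-free — no
E: has rice flour, so not rice-free; has white sugar, so not no-added-sugar — out
F: works as a binder, no alcohol, no refined sugar — valid
G: all constraints satisfied — valid

4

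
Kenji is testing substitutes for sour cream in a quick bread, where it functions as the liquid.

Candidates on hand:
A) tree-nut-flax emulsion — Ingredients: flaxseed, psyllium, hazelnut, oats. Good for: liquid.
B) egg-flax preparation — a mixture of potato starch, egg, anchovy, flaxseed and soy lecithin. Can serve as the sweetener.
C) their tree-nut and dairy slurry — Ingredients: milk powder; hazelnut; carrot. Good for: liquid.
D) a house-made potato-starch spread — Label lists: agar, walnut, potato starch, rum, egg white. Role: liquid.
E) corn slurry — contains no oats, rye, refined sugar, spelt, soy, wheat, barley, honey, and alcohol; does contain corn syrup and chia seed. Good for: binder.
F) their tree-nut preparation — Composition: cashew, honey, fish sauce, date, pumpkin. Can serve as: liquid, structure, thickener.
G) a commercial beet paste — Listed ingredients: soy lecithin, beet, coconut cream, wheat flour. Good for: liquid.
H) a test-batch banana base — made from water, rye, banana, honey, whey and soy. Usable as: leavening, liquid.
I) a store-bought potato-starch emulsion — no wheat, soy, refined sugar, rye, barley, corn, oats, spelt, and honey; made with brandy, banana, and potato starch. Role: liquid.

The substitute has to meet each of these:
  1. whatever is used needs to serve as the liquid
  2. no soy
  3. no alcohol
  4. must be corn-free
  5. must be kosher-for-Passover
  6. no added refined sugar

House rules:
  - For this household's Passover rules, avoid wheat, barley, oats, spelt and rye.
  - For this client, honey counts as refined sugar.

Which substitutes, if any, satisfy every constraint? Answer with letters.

C

A: has oats, so not kosher-for-Passover — reject
B: not usable as a liquid; has soy lecithin, so not soy-free — no
C: all constraints satisfied — OK
D: has rum, so not alcohol-free — out
E: not usable as a liquid; has corn syrup, so not corn-free — no
F: has honey, so not no-added-sugar — reject
G: has wheat flour, so not kosher-for-Passover; has soy lecithin, so not soy-free — no
H: has rye, so not kosher-for-Passover; has soy, so not soy-free (and 1 more) — no
I: has brandy, so not alcohol-free — out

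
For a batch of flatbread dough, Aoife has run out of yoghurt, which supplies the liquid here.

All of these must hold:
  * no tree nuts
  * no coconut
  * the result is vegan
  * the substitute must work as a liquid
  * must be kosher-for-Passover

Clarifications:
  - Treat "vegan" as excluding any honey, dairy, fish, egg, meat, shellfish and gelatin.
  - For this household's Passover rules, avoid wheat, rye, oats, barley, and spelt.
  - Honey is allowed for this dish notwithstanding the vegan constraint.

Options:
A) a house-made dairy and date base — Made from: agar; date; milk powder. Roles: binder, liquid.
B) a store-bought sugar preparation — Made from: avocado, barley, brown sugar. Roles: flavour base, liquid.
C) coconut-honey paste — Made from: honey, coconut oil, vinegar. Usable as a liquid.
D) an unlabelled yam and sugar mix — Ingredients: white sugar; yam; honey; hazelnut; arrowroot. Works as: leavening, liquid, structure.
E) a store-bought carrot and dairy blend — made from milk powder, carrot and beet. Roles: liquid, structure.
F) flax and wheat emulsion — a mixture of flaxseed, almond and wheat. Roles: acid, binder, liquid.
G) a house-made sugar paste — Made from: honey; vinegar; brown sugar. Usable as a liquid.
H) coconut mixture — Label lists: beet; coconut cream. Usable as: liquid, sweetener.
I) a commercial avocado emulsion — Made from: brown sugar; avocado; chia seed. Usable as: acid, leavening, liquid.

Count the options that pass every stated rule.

2

A: has milk powder, so not vegan — reject
B: has barley, so not kosher-for-Passover — no
C: has coconut oil, so not coconut-free — no
D: has hazelnut, so not tree-nut-free — reject
E: has milk powder, so not vegan — reject
F: has wheat, so not kosher-for-Passover; has almond, so not tree-nut-free — out
G: honey is permitted under the vegan carve-out; nothing else excluded — OK
H: has coconut cream, so not coconut-free — no
I: works as a liquid, kosher-for-Passover, vegan — valid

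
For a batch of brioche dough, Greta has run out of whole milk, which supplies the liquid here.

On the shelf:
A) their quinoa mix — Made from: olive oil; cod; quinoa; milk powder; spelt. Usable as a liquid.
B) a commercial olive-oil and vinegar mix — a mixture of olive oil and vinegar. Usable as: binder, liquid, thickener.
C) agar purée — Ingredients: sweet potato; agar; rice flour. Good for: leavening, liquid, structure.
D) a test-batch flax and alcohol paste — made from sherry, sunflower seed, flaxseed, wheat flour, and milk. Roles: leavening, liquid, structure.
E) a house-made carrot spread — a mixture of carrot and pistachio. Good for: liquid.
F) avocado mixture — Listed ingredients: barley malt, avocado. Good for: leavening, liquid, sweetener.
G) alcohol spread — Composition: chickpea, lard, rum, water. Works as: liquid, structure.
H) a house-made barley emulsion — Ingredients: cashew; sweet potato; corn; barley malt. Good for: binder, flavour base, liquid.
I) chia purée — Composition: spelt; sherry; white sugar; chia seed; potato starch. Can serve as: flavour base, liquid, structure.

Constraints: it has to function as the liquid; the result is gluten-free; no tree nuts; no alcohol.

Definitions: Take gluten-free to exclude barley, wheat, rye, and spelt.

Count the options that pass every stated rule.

2

A: has spelt, so not gluten-free — no
B: every rule checks out — OK
C: all constraints satisfied — OK
D: has wheat flour, so not gluten-free; has sherry, so not alcohol-free — no
E: has pistachio, so not tree-nut-free — no
F: has barley malt, so not gluten-free — out
G: has rum, so not alcohol-free — out
H: has barley malt, so not gluten-free; has cashew, so not tree-nut-free — no
I: has spelt, so not gluten-free; has sherry, so not alcohol-free — no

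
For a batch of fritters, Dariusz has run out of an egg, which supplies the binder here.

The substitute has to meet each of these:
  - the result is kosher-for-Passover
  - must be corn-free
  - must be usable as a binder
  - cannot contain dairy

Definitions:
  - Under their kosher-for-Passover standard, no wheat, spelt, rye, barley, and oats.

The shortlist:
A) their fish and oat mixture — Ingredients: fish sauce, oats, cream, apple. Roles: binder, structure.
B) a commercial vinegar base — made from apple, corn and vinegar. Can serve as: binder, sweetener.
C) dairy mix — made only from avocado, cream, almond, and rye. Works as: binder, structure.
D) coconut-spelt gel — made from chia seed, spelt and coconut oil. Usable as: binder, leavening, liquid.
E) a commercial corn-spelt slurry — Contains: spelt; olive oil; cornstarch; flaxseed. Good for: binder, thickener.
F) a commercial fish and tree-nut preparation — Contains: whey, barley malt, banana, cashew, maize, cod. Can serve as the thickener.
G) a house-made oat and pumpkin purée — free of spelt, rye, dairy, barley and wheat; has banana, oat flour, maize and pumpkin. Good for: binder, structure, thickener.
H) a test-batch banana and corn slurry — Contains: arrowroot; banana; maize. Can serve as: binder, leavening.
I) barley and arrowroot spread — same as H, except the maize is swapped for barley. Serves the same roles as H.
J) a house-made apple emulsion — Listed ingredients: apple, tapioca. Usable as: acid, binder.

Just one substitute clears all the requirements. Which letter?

A: has oats, so not kosher-for-Passover; has cream, so not dairy-free — out
B: has corn, so not corn-free — reject
C: has rye, so not kosher-for-Passover; has cream, so not dairy-free — no
D: has spelt, so not kosher-for-Passover — no
E: has spelt, so not kosher-for-Passover; has cornstarch, so not corn-free — out
F: not usable as a binder; has barley malt, so not kosher-for-Passover (and 2 more) — no
G: has oat flour, so not kosher-for-Passover; has maize, so not corn-free — out
H: has maize, so not corn-free — no
I: has barley, so not kosher-for-Passover — out
J: only tapioca and apple; none excluded — valid

J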